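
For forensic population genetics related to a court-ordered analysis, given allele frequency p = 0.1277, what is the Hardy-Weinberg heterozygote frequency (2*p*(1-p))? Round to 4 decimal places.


Hardy-Weinberg heterozygote frequency:
q = 1 - p = 1 - 0.1277 = 0.8723
2pq = 2 * 0.1277 * 0.8723 = 0.2228

0.2228


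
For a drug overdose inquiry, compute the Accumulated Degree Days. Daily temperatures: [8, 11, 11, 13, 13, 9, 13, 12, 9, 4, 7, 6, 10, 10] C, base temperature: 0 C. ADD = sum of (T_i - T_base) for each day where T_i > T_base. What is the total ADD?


Computing ADD day by day:
Day 1: max(0, 8 - 0) = 8
Day 2: max(0, 11 - 0) = 11
Day 3: max(0, 11 - 0) = 11
Day 4: max(0, 13 - 0) = 13
Day 5: max(0, 13 - 0) = 13
Day 6: max(0, 9 - 0) = 9
Day 7: max(0, 13 - 0) = 13
Day 8: max(0, 12 - 0) = 12
Day 9: max(0, 9 - 0) = 9
Day 10: max(0, 4 - 0) = 4
Day 11: max(0, 7 - 0) = 7
Day 12: max(0, 6 - 0) = 6
Day 13: max(0, 10 - 0) = 10
Day 14: max(0, 10 - 0) = 10
Total ADD = 136

136


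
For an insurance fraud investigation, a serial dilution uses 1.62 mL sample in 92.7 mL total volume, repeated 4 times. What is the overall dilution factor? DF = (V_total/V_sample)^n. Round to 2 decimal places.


Dilution factor calculation:
Single dilution = V_total / V_sample = 92.7 / 1.62 ≈ 57.222222
Number of dilutions = 4
Total DF = (92.7 / 1.62)^4 (full precision, rounded at the end) = 10721582.17

10721582.17


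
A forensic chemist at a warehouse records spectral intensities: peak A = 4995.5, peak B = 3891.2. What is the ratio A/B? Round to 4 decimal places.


Spectral peak ratio:
Peak A = 4995.5 counts
Peak B = 3891.2 counts
Ratio = 4995.5 / 3891.2 = 1.2838

1.2838


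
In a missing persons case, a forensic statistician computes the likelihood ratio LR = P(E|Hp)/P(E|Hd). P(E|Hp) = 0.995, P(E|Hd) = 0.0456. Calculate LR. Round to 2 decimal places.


Likelihood ratio calculation:
LR = P(E|Hp) / P(E|Hd)
LR = 0.995 / 0.0456
LR = 21.82

21.82


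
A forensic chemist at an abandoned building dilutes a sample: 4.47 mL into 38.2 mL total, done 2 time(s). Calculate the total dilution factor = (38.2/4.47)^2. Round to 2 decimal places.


Dilution factor calculation:
Single dilution = V_total / V_sample = 38.2 / 4.47 ≈ 8.545861
Number of dilutions = 2
Total DF = (38.2 / 4.47)^2 (full precision, rounded at the end) = 73.03

73.03


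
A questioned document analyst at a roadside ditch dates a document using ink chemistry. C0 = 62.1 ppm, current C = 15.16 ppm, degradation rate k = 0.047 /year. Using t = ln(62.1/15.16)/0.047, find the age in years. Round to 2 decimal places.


Document age estimation:
C0/C = 62.1 / 15.16 = 4.096306
ln(C0/C) = 1.410086
t = 1.410086 / 0.047 = 30.00 years

30.00


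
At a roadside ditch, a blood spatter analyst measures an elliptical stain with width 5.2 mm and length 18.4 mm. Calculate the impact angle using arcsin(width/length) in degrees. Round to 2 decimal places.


Blood spatter impact angle calculation:
width / length = 5.2 / 18.4 = 0.282609
angle = arcsin(0.282609)
angle = 16.42 degrees

16.42


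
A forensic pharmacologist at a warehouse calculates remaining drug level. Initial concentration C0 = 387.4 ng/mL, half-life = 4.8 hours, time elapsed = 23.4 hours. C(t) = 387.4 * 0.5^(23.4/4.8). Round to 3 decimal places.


Drug concentration decay:
Number of half-lives = t / t_half = 23.4 / 4.8 = 4.875
Decay factor = 0.5^4.875 = 0.03407837
C(t) = 387.4 * 0.03407837 = 13.202 ng/mL

13.202


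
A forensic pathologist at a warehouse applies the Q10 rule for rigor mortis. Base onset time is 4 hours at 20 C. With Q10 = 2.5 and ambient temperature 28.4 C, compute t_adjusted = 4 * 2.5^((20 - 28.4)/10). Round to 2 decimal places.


Rigor mortis time adjustment:
Exponent = (T_ref - T_actual) / 10 = (20 - 28.4) / 10 = -0.84
Q10 factor = 2.5^-0.84 = 0.46316
t_adjusted = 4 * 0.46316 = 1.85 hours

1.85


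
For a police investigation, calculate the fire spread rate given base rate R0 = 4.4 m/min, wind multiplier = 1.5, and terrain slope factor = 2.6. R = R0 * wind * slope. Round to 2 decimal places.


Fire spread rate calculation:
R = R0 * wind_factor * slope_factor
= 4.4 * 1.5 * 2.6
= 6.6 * 2.6
= 17.16 m/min

17.16


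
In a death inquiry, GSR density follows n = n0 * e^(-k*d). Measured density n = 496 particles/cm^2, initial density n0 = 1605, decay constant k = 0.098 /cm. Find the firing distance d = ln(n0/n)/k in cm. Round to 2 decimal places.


GSR distance calculation:
n0/n = 1605 / 496 = 3.235887
ln(n0/n) = 1.174303
d = 1.174303 / 0.098 = 11.98 cm

11.98


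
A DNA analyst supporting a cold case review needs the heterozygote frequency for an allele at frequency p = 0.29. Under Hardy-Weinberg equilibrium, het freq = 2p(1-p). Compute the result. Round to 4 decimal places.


Hardy-Weinberg heterozygote frequency:
q = 1 - p = 1 - 0.29 = 0.71
2pq = 2 * 0.29 * 0.71 = 0.4118

0.4118


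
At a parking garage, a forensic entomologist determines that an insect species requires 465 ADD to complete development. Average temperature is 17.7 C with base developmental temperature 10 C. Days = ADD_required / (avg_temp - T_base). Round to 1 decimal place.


Insect development time:
Effective temperature = avg_temp - T_base = 17.7 - 10 = 7.7 C
Days = ADD / effective_temp = 465 / 7.7 = 60.4 days

60.4


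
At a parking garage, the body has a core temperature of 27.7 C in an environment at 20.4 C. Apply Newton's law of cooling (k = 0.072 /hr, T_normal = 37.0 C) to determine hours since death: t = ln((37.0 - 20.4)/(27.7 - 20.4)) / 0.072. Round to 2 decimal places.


Using Newton's law of cooling:
t = ln((T_normal - T_ambient) / (T_body - T_ambient)) / k
T_normal - T_ambient = 16.6
T_body - T_ambient = 7.3
Ratio = 2.273973
ln(ratio) = 0.821529
t = 0.821529 / 0.072 = 11.41 hours

11.41


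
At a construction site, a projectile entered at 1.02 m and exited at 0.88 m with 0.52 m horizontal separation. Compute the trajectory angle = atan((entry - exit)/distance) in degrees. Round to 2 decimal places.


Bullet trajectory angle:
Height difference = 1.02 - 0.88 = 0.14 m
angle = atan(0.14 / 0.52)
angle = atan(0.269231)
angle = 15.07 degrees

15.07


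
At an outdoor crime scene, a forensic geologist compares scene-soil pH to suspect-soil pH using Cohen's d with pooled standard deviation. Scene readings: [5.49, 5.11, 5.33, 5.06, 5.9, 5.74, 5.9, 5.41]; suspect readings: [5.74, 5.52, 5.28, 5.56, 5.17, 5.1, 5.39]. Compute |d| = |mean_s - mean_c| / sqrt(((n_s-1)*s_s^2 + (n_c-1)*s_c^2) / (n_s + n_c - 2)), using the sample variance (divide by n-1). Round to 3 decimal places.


Pooled-variance Cohen's d for soil pH comparison:
Scene mean = 43.94 / 8 = 5.4925
Suspect mean = 37.76 / 7 = 5.394286
Scene sample variance s_s^2 = 0.108564
Suspect sample variance s_c^2 = 0.052129
Pooled variance = ((n_s-1)*s_s^2 + (n_c-1)*s_c^2) / (n_s + n_c - 2) = 0.082517
Pooled SD = sqrt(0.082517) = 0.287258
Mean difference = 0.098214
|d| = |0.098214| / 0.287258 = 0.342

0.342


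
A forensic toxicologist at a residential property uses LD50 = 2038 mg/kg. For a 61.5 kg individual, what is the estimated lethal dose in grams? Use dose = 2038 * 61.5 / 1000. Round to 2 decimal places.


Lethal dose calculation:
Lethal dose = LD50 * body_weight / 1000
= 2038 * 61.5 / 1000
= 125337 / 1000
= 125.34 g

125.34


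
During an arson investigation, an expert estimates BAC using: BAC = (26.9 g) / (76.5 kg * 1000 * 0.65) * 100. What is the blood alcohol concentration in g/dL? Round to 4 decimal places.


Applying the Widmark formula:
BAC = (dose_g / (body_wt * 1000 * r)) * 100
Denominator = 76.5 * 1000 * 0.65 = 49725
BAC = (26.9 / 49725) * 100
BAC = 0.0541 g/dL

0.0541


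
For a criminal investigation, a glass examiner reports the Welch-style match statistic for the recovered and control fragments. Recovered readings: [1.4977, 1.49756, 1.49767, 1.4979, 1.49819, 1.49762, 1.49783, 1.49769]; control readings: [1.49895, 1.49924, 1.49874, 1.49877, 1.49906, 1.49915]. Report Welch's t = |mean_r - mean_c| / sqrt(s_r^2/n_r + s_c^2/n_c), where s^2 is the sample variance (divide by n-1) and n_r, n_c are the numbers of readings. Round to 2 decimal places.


Welch's t-criterion for glass RI comparison:
Recovered mean = sum / n_r = 11.98216 / 8 = 1.49777
Control mean = sum / n_c = 8.99391 / 6 = 1.498985
Recovered sample variance s_r^2 = 4.06857e-08
Control sample variance s_c^2 = 4.107e-08
Welch SE (unpooled) = sqrt(s_r^2/n_r + s_c^2/n_c) = sqrt(5.08571e-09 + 6.845e-09) = sqrt(1.19307e-08) = 0.000109228
|mean_r - mean_c| = 0.001215
t = 0.001215 / 0.000109228 = 11.12

11.12


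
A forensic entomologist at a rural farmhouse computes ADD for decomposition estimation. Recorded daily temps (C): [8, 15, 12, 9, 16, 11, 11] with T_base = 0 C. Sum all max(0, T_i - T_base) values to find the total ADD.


Computing ADD day by day:
Day 1: max(0, 8 - 0) = 8
Day 2: max(0, 15 - 0) = 15
Day 3: max(0, 12 - 0) = 12
Day 4: max(0, 9 - 0) = 9
Day 5: max(0, 16 - 0) = 16
Day 6: max(0, 11 - 0) = 11
Day 7: max(0, 11 - 0) = 11
Total ADD = 82

82


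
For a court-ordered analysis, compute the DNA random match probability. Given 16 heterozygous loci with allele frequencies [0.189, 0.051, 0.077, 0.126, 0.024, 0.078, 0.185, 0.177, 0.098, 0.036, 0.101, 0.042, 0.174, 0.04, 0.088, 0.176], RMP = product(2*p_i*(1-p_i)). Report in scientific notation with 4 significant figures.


Computing RMP for 16 loci:
Locus 1: 2 * 0.189 * 0.811 = 0.306558
Locus 2: 2 * 0.051 * 0.949 = 0.096798
Locus 3: 2 * 0.077 * 0.923 = 0.142142
Locus 4: 2 * 0.126 * 0.874 = 0.220248
Locus 5: 2 * 0.024 * 0.976 = 0.046848
Locus 6: 2 * 0.078 * 0.922 = 0.143832
Locus 7: 2 * 0.185 * 0.815 = 0.30155
Locus 8: 2 * 0.177 * 0.823 = 0.291342
Locus 9: 2 * 0.098 * 0.902 = 0.176792
Locus 10: 2 * 0.036 * 0.964 = 0.069408
Locus 11: 2 * 0.101 * 0.899 = 0.181598
Locus 12: 2 * 0.042 * 0.958 = 0.080472
Locus 13: 2 * 0.174 * 0.826 = 0.287448
Locus 14: 2 * 0.04 * 0.96 = 0.0768
Locus 15: 2 * 0.088 * 0.912 = 0.160512
Locus 16: 2 * 0.176 * 0.824 = 0.290048
RMP = 1.014e-13

1.014e-13


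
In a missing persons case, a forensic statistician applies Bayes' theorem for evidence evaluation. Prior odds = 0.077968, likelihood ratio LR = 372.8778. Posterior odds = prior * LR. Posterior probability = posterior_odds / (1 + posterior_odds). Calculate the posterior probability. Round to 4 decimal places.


Bayesian evidence evaluation:
Posterior odds = prior_odds * LR = 0.077968 * 372.8778 = 29.07254
Posterior probability = posterior_odds / (1 + posterior_odds)
= 29.07254 / (1 + 29.07254)
= 29.07254 / 30.07254
= 0.9667

0.9667


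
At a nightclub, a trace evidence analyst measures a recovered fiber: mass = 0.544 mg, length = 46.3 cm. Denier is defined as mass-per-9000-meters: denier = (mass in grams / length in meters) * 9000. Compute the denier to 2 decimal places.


Denier calculation:
Mass in grams = 0.544 mg / 1000 = 0.000544 g
Length in meters = 46.3 cm / 100 = 0.463 m
Linear density = mass / length = 0.000544 / 0.463 = 0.00117495 g/m
Denier = (g/m) * 9000 = 0.00117495 * 9000 = 10.57

10.57


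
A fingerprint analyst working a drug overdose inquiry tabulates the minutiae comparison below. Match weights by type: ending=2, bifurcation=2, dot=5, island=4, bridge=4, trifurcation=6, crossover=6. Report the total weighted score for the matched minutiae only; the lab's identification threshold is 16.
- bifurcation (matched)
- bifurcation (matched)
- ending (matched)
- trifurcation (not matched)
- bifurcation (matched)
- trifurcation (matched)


Weighted minutiae match score:
  bifurcation: matched, +2 (running total 2)
  bifurcation: matched, +2 (running total 4)
  ending: matched, +2 (running total 6)
  trifurcation: not matched, +0
  bifurcation: matched, +2 (running total 8)
  trifurcation: matched, +6 (running total 14)
Total score = 14
Threshold = 16; verdict = inconclusive

14


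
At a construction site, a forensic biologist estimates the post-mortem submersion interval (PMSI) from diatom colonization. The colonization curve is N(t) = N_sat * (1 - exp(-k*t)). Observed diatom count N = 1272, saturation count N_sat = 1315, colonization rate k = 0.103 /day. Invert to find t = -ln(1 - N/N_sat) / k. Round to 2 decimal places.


PMSI from diatom colonization curve:
N / N_sat = 1272 / 1315 = 0.9673
1 - N/N_sat = 0.0327
ln(1 - N/N_sat) = -3.42038
t = -ln(1 - N/N_sat) / k = -(-3.42038) / 0.103 = 33.21 days

33.21


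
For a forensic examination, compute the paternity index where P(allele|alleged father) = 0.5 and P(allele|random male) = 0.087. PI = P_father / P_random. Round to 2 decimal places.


Paternity Index calculation:
PI = P(allele|father) / P(allele|random)
PI = 0.5 / 0.087
PI = 5.75

5.75


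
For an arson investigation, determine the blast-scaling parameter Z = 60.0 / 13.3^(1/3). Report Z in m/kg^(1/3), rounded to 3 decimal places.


Scaled distance calculation:
W^(1/3) = 13.3^(1/3) = 2.369285
Z = R / W^(1/3) = 60.0 / 2.369285
Z = 25.324 m/kg^(1/3)

25.324


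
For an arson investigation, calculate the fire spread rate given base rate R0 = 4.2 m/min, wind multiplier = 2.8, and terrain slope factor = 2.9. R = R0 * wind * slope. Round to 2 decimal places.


Fire spread rate calculation:
R = R0 * wind_factor * slope_factor
= 4.2 * 2.8 * 2.9
= 11.76 * 2.9
= 34.10 m/min

34.10


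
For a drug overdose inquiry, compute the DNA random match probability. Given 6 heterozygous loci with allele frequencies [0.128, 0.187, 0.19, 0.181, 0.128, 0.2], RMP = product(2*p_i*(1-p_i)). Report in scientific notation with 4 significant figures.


Computing RMP for 6 loci:
Locus 1: 2 * 0.128 * 0.872 = 0.223232
Locus 2: 2 * 0.187 * 0.813 = 0.304062
Locus 3: 2 * 0.19 * 0.81 = 0.3078
Locus 4: 2 * 0.181 * 0.819 = 0.296478
Locus 5: 2 * 0.128 * 0.872 = 0.223232
Locus 6: 2 * 0.2 * 0.8 = 0.32
RMP = 4.425e-04

4.425e-04


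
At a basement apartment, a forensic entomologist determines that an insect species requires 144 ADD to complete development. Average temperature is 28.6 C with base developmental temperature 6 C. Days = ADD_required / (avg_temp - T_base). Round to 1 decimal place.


Insect development time:
Effective temperature = avg_temp - T_base = 28.6 - 6 = 22.6 C
Days = ADD / effective_temp = 144 / 22.6 = 6.4 days

6.4


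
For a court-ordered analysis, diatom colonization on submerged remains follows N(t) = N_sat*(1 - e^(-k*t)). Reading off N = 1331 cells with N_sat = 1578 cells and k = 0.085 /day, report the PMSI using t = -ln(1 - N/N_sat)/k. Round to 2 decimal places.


PMSI from diatom colonization curve:
N / N_sat = 1331 / 1578 = 0.843473
1 - N/N_sat = 0.156527
ln(1 - N/N_sat) = -1.854527
t = -ln(1 - N/N_sat) / k = -(-1.854527) / 0.085 = 21.82 days

21.82


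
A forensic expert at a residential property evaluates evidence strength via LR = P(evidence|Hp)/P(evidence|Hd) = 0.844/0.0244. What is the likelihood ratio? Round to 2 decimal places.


Likelihood ratio calculation:
LR = P(E|Hp) / P(E|Hd)
LR = 0.844 / 0.0244
LR = 34.59

34.59


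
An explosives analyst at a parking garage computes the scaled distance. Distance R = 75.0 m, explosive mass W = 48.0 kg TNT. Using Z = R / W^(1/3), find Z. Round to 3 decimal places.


Scaled distance calculation:
W^(1/3) = 48.0^(1/3) = 3.634241
Z = R / W^(1/3) = 75.0 / 3.634241
Z = 20.637 m/kg^(1/3)

20.637


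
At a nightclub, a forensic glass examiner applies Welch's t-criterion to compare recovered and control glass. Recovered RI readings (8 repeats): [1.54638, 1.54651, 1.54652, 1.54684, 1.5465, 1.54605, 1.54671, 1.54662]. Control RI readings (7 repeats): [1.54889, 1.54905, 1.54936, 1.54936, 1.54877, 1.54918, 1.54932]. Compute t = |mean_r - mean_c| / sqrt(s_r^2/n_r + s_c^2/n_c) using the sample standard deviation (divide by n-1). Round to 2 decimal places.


Welch's t-criterion for glass RI comparison:
Recovered mean = sum / n_r = 12.37213 / 8 = 1.5465163
Control mean = sum / n_c = 10.84393 / 7 = 1.5491329
Recovered sample variance s_r^2 = 5.56268e-08
Control sample variance s_c^2 = 5.63238e-08
Welch SE (unpooled) = sqrt(s_r^2/n_r + s_c^2/n_c) = sqrt(6.95335e-09 + 8.04626e-09) = sqrt(1.49996e-08) = 0.000122473
|mean_r - mean_c| = 0.00261661
t = 0.00261661 / 0.000122473 = 21.36

21.36


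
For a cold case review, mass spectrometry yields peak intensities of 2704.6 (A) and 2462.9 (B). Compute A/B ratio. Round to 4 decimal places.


Spectral peak ratio:
Peak A = 2704.6 counts
Peak B = 2462.9 counts
Ratio = 2704.6 / 2462.9 = 1.0981

1.0981


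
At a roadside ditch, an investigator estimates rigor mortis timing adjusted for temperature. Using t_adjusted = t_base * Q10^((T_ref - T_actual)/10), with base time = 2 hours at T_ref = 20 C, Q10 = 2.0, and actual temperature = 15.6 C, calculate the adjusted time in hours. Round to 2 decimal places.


Rigor mortis time adjustment:
Exponent = (T_ref - T_actual) / 10 = (20 - 15.6) / 10 = 0.44
Q10 factor = 2.0^0.44 = 1.3566
t_adjusted = 2 * 1.3566 = 2.71 hours

2.71


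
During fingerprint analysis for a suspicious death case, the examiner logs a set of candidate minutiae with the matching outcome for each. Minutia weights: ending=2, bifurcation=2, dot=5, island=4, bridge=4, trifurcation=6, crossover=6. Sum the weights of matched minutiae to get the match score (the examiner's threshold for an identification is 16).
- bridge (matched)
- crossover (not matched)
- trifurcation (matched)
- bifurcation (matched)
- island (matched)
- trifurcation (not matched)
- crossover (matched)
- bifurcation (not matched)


Weighted minutiae match score:
  bridge: matched, +4 (running total 4)
  crossover: not matched, +0
  trifurcation: matched, +6 (running total 10)
  bifurcation: matched, +2 (running total 12)
  island: matched, +4 (running total 16)
  trifurcation: not matched, +0
  crossover: matched, +6 (running total 22)
  bifurcation: not matched, +0
Total score = 22
Threshold = 16; verdict = identification

22


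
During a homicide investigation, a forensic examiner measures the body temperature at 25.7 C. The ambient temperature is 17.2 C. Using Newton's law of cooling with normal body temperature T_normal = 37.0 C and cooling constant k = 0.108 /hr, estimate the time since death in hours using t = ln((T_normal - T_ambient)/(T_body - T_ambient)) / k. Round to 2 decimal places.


Using Newton's law of cooling:
t = ln((T_normal - T_ambient) / (T_body - T_ambient)) / k
T_normal - T_ambient = 19.8
T_body - T_ambient = 8.5
Ratio = 2.329412
ln(ratio) = 0.845616
t = 0.845616 / 0.108 = 7.83 hours

7.83


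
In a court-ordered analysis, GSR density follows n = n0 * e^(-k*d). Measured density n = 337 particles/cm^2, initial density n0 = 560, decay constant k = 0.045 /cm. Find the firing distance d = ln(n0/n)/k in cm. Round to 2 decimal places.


GSR distance calculation:
n0/n = 560 / 337 = 1.661721
ln(n0/n) = 0.507854
d = 0.507854 / 0.045 = 11.29 cm

11.29


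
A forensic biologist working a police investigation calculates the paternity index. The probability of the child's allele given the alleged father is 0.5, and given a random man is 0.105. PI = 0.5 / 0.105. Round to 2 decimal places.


Paternity Index calculation:
PI = P(allele|father) / P(allele|random)
PI = 0.5 / 0.105
PI = 4.76

4.76


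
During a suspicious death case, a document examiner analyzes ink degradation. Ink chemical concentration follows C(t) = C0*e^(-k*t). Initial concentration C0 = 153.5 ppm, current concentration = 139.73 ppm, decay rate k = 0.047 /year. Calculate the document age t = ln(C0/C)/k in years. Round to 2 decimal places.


Document age estimation:
C0/C = 153.5 / 139.73 = 1.098547
ln(C0/C) = 0.093988
t = 0.093988 / 0.047 = 2.00 years

2.00


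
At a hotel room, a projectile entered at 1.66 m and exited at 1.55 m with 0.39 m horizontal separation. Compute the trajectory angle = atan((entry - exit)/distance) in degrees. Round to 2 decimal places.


Bullet trajectory angle:
Height difference = 1.66 - 1.55 = 0.11 m
angle = atan(0.11 / 0.39)
angle = atan(0.282051)
angle = 15.75 degrees

15.75


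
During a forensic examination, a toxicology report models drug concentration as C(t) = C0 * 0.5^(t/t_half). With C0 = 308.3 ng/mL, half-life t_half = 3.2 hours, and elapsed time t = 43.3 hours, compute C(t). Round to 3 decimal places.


Drug concentration decay:
Number of half-lives = t / t_half = 43.3 / 3.2 = 13.53125
Decay factor = 0.5^13.53125 = 0.00008447
C(t) = 308.3 * 0.00008447 = 0.026 ng/mL

0.026


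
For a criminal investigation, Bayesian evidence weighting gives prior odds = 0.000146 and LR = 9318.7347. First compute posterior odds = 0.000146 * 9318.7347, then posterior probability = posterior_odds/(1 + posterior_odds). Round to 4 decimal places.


Bayesian evidence evaluation:
Posterior odds = prior_odds * LR = 0.000146 * 9318.7347 = 1.360535
Posterior probability = posterior_odds / (1 + posterior_odds)
= 1.360535 / (1 + 1.360535)
= 1.360535 / 2.360535
= 0.5764

0.5764


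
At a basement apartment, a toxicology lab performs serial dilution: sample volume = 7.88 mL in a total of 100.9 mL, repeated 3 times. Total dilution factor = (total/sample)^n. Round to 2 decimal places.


Dilution factor calculation:
Single dilution = V_total / V_sample = 100.9 / 7.88 ≈ 12.804569
Number of dilutions = 3
Total DF = (100.9 / 7.88)^3 (full precision, rounded at the end) = 2099.40

2099.40


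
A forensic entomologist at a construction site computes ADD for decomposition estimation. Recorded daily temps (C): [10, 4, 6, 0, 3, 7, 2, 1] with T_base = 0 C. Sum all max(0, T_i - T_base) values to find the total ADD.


Computing ADD day by day:
Day 1: max(0, 10 - 0) = 10
Day 2: max(0, 4 - 0) = 4
Day 3: max(0, 6 - 0) = 6
Day 4: max(0, 0 - 0) = 0
Day 5: max(0, 3 - 0) = 3
Day 6: max(0, 7 - 0) = 7
Day 7: max(0, 2 - 0) = 2
Day 8: max(0, 1 - 0) = 1
Total ADD = 33

33


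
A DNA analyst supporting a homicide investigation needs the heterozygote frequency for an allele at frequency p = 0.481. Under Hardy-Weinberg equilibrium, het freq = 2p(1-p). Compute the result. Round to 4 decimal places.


Hardy-Weinberg heterozygote frequency:
q = 1 - p = 1 - 0.481 = 0.519
2pq = 2 * 0.481 * 0.519 = 0.4993

0.4993


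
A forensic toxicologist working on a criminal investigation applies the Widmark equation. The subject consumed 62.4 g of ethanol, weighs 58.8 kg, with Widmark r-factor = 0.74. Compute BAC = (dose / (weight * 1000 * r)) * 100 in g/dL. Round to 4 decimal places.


Applying the Widmark formula:
BAC = (dose_g / (body_wt * 1000 * r)) * 100
Denominator = 58.8 * 1000 * 0.74 = 43512
BAC = (62.4 / 43512) * 100
BAC = 0.1434 g/dL

0.1434


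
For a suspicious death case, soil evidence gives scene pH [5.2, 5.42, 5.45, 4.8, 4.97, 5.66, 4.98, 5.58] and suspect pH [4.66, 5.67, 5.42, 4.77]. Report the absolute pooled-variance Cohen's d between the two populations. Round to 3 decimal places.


Pooled-variance Cohen's d for soil pH comparison:
Scene mean = 42.06 / 8 = 5.2575
Suspect mean = 20.52 / 4 = 5.13
Scene sample variance s_s^2 = 0.10025
Suspect sample variance s_c^2 = 0.242067
Pooled variance = ((n_s-1)*s_s^2 + (n_c-1)*s_c^2) / (n_s + n_c - 2) = 0.142795
Pooled SD = sqrt(0.142795) = 0.377882
Mean difference = 0.1275
|d| = |0.1275| / 0.377882 = 0.337

0.337


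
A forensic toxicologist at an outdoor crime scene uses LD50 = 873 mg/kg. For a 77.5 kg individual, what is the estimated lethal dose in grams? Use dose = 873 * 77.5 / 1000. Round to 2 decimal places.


Lethal dose calculation:
Lethal dose = LD50 * body_weight / 1000
= 873 * 77.5 / 1000
= 67657.5 / 1000
= 67.66 g

67.66


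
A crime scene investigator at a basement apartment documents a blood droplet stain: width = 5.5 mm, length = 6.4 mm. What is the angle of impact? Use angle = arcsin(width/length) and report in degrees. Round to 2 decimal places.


Blood spatter impact angle calculation:
width / length = 5.5 / 6.4 = 0.859375
angle = arcsin(0.859375)
angle = 59.25 degrees

59.25


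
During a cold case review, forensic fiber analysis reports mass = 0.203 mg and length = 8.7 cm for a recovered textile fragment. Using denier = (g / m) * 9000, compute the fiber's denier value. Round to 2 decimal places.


Denier calculation:
Mass in grams = 0.203 mg / 1000 = 0.000203 g
Length in meters = 8.7 cm / 100 = 0.087 m
Linear density = mass / length = 0.000203 / 0.087 = 0.00233333 g/m
Denier = (g/m) * 9000 = 0.00233333 * 9000 = 21.00

21.00


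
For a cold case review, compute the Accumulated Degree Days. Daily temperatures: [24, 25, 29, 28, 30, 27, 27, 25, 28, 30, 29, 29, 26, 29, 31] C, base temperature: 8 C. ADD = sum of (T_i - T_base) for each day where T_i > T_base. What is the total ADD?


Computing ADD day by day:
Day 1: max(0, 24 - 8) = 16
Day 2: max(0, 25 - 8) = 17
Day 3: max(0, 29 - 8) = 21
Day 4: max(0, 28 - 8) = 20
Day 5: max(0, 30 - 8) = 22
Day 6: max(0, 27 - 8) = 19
Day 7: max(0, 27 - 8) = 19
Day 8: max(0, 25 - 8) = 17
Day 9: max(0, 28 - 8) = 20
Day 10: max(0, 30 - 8) = 22
Day 11: max(0, 29 - 8) = 21
Day 12: max(0, 29 - 8) = 21
Day 13: max(0, 26 - 8) = 18
Day 14: max(0, 29 - 8) = 21
Day 15: max(0, 31 - 8) = 23
Total ADD = 297

297


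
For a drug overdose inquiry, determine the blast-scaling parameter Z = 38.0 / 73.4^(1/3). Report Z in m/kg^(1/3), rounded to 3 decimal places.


Scaled distance calculation:
W^(1/3) = 73.4^(1/3) = 4.186959
Z = R / W^(1/3) = 38.0 / 4.186959
Z = 9.076 m/kg^(1/3)

9.076


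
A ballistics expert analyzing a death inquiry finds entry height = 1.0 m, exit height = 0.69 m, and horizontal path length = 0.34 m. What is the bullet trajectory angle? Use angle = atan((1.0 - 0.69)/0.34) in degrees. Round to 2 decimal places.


Bullet trajectory angle:
Height difference = 1.0 - 0.69 = 0.31 m
angle = atan(0.31 / 0.34)
angle = atan(0.911765)
angle = 42.36 degrees

42.36


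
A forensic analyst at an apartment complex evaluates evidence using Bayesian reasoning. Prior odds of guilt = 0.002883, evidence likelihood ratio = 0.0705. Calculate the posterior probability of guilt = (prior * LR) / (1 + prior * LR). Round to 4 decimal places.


Bayesian evidence evaluation:
Posterior odds = prior_odds * LR = 0.002883 * 0.0705 = 0.0002032515
Posterior probability = posterior_odds / (1 + posterior_odds)
= 0.0002032515 / (1 + 0.0002032515)
= 0.0002032515 / 1.0002032515
= 0.0002

0.0002


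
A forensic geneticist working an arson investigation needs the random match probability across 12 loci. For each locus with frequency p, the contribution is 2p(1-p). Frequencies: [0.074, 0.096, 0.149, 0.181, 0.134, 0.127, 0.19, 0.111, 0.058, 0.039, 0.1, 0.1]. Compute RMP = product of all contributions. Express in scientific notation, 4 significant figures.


Computing RMP for 12 loci:
Locus 1: 2 * 0.074 * 0.926 = 0.137048
Locus 2: 2 * 0.096 * 0.904 = 0.173568
Locus 3: 2 * 0.149 * 0.851 = 0.253598
Locus 4: 2 * 0.181 * 0.819 = 0.296478
Locus 5: 2 * 0.134 * 0.866 = 0.232088
Locus 6: 2 * 0.127 * 0.873 = 0.221742
Locus 7: 2 * 0.19 * 0.81 = 0.3078
Locus 8: 2 * 0.111 * 0.889 = 0.197358
Locus 9: 2 * 0.058 * 0.942 = 0.109272
Locus 10: 2 * 0.039 * 0.961 = 0.074958
Locus 11: 2 * 0.1 * 0.9 = 0.18
Locus 12: 2 * 0.1 * 0.9 = 0.18
RMP = 1.484e-09

1.484e-09


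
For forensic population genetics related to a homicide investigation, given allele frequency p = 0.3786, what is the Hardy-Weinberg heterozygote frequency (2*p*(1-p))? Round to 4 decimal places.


Hardy-Weinberg heterozygote frequency:
q = 1 - p = 1 - 0.3786 = 0.6214
2pq = 2 * 0.3786 * 0.6214 = 0.4705

0.4705


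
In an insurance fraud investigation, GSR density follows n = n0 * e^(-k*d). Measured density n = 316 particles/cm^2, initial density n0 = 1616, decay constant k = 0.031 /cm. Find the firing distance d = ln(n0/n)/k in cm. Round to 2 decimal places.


GSR distance calculation:
n0/n = 1616 / 316 = 5.113924
ln(n0/n) = 1.631967
d = 1.631967 / 0.031 = 52.64 cm

52.64


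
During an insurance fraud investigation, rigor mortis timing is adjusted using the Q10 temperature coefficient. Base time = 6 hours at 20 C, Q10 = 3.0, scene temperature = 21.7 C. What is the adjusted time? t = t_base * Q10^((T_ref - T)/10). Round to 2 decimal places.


Rigor mortis time adjustment:
Exponent = (T_ref - T_actual) / 10 = (20 - 21.7) / 10 = -0.17
Q10 factor = 3.0^-0.17 = 0.82964
t_adjusted = 6 * 0.82964 = 4.98 hours

4.98


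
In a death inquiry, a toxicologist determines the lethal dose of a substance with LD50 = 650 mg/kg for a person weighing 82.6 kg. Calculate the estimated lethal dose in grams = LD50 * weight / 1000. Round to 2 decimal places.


Lethal dose calculation:
Lethal dose = LD50 * body_weight / 1000
= 650 * 82.6 / 1000
= 53690 / 1000
= 53.69 g

53.69


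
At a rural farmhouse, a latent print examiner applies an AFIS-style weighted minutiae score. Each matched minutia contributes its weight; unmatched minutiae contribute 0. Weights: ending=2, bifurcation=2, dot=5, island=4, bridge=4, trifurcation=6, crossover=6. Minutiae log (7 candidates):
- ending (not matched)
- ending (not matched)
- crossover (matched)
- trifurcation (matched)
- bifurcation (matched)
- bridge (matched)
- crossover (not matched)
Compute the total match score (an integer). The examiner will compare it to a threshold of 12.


Weighted minutiae match score:
  ending: not matched, +0
  ending: not matched, +0
  crossover: matched, +6 (running total 6)
  trifurcation: matched, +6 (running total 12)
  bifurcation: matched, +2 (running total 14)
  bridge: matched, +4 (running total 18)
  crossover: not matched, +0
Total score = 18
Threshold = 12; verdict = identification

18


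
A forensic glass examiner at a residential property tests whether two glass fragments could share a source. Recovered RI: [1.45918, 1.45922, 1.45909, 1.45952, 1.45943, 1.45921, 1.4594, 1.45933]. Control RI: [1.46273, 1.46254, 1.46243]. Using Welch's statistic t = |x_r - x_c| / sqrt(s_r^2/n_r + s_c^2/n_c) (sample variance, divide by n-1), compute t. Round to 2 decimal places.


Welch's t-criterion for glass RI comparison:
Recovered mean = sum / n_r = 11.67438 / 8 = 1.4592975
Control mean = sum / n_c = 4.3877 / 3 = 1.4625667
Recovered sample variance s_r^2 = 2.13071e-08
Control sample variance s_c^2 = 2.30333e-08
Welch SE (unpooled) = sqrt(s_r^2/n_r + s_c^2/n_c) = sqrt(2.66339e-09 + 7.67778e-09) = sqrt(1.03412e-08) = 0.000101692
|mean_r - mean_c| = 0.00326917
t = 0.00326917 / 0.000101692 = 32.15

32.15


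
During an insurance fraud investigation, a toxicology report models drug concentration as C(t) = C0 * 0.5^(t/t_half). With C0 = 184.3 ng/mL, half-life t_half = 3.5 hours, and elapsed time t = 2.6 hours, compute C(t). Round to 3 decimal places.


Drug concentration decay:
Number of half-lives = t / t_half = 2.6 / 3.5 = 0.742857
Decay factor = 0.5^0.742857 = 0.59755483
C(t) = 184.3 * 0.59755483 = 110.129 ng/mL

110.129


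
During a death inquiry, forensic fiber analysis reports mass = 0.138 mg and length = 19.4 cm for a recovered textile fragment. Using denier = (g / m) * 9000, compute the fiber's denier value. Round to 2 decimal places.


Denier calculation:
Mass in grams = 0.138 mg / 1000 = 0.000138 g
Length in meters = 19.4 cm / 100 = 0.194 m
Linear density = mass / length = 0.000138 / 0.194 = 0.00071134 g/m
Denier = (g/m) * 9000 = 0.00071134 * 9000 = 6.40

6.40


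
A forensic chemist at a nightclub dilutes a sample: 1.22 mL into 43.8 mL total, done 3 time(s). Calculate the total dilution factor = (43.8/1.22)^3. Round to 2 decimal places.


Dilution factor calculation:
Single dilution = V_total / V_sample = 43.8 / 1.22 ≈ 35.901639
Number of dilutions = 3
Total DF = (43.8 / 1.22)^3 (full precision, rounded at the end) = 46274.62

46274.62


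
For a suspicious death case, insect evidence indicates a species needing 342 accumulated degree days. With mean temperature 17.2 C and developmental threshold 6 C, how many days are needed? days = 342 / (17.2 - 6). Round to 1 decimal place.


Insect development time:
Effective temperature = avg_temp - T_base = 17.2 - 6 = 11.2 C
Days = ADD / effective_temp = 342 / 11.2 = 30.5 days

30.5


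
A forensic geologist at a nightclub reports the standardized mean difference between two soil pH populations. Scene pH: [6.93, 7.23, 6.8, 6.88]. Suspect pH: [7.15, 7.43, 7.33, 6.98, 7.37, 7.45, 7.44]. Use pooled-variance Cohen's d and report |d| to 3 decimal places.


Pooled-variance Cohen's d for soil pH comparison:
Scene mean = 27.84 / 4 = 6.96
Suspect mean = 51.15 / 7 = 7.307143
Scene sample variance s_s^2 = 0.035267
Suspect sample variance s_c^2 = 0.031557
Pooled variance = ((n_s-1)*s_s^2 + (n_c-1)*s_c^2) / (n_s + n_c - 2) = 0.032794
Pooled SD = sqrt(0.032794) = 0.181091
Mean difference = -0.347143
|d| = |-0.347143| / 0.181091 = 1.917

1.917


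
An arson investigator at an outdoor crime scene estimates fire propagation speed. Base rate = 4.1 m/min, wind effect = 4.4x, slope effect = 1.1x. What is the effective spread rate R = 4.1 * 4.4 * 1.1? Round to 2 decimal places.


Fire spread rate calculation:
R = R0 * wind_factor * slope_factor
= 4.1 * 4.4 * 1.1
= 18.04 * 1.1
= 19.84 m/min

19.84


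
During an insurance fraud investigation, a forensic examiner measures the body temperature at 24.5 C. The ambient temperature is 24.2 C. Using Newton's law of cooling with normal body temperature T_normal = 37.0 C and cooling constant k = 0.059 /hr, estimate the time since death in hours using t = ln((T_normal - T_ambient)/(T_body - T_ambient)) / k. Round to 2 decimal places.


Using Newton's law of cooling:
t = ln((T_normal - T_ambient) / (T_body - T_ambient)) / k
T_normal - T_ambient = 12.8
T_body - T_ambient = 0.3
Ratio = 42.666667
ln(ratio) = 3.753418
t = 3.753418 / 0.059 = 63.62 hours

63.62


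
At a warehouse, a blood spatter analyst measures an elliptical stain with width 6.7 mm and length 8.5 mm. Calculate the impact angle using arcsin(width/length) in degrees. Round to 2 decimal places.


Blood spatter impact angle calculation:
width / length = 6.7 / 8.5 = 0.788235
angle = arcsin(0.788235)
angle = 52.02 degrees

52.02


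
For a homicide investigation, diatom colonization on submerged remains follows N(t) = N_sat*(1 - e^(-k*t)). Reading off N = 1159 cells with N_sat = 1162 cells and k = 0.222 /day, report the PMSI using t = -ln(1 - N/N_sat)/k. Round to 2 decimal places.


PMSI from diatom colonization curve:
N / N_sat = 1159 / 1162 = 0.997418
1 - N/N_sat = 0.002582
ln(1 - N/N_sat) = -5.959191
t = -ln(1 - N/N_sat) / k = -(-5.959191) / 0.222 = 26.84 days

26.84


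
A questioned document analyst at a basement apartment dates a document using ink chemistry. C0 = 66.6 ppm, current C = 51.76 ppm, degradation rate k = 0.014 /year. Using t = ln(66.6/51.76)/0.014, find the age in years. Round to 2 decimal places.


Document age estimation:
C0/C = 66.6 / 51.76 = 1.286708
ln(C0/C) = 0.252087
t = 0.252087 / 0.014 = 18.01 years

18.01


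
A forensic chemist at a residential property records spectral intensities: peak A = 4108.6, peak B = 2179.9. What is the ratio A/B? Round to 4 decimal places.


Spectral peak ratio:
Peak A = 4108.6 counts
Peak B = 2179.9 counts
Ratio = 4108.6 / 2179.9 = 1.8848

1.8848


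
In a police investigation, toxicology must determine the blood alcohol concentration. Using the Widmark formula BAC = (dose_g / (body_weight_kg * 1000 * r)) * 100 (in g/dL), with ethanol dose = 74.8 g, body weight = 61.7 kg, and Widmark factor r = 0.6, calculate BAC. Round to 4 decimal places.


Applying the Widmark formula:
BAC = (dose_g / (body_wt * 1000 * r)) * 100
Denominator = 61.7 * 1000 * 0.6 = 37020
BAC = (74.8 / 37020) * 100
BAC = 0.2021 g/dL

0.2021


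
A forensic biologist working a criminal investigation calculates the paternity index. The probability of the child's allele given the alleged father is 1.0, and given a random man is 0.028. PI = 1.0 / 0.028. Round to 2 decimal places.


Paternity Index calculation:
PI = P(allele|father) / P(allele|random)
PI = 1.0 / 0.028
PI = 35.71

35.71


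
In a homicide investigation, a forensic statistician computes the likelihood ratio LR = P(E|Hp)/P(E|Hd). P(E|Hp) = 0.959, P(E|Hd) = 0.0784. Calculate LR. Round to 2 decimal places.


Likelihood ratio calculation:
LR = P(E|Hp) / P(E|Hd)
LR = 0.959 / 0.0784
LR = 12.23

12.23


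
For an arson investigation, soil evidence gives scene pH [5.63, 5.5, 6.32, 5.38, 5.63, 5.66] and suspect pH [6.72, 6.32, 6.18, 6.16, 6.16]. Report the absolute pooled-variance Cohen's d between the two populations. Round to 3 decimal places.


Pooled-variance Cohen's d for soil pH comparison:
Scene mean = 34.12 / 6 = 5.686667
Suspect mean = 31.54 / 5 = 6.308
Scene sample variance s_s^2 = 0.107427
Suspect sample variance s_c^2 = 0.05752
Pooled variance = ((n_s-1)*s_s^2 + (n_c-1)*s_c^2) / (n_s + n_c - 2) = 0.085246
Pooled SD = sqrt(0.085246) = 0.291969
Mean difference = -0.621333
|d| = |-0.621333| / 0.291969 = 2.128

2.128


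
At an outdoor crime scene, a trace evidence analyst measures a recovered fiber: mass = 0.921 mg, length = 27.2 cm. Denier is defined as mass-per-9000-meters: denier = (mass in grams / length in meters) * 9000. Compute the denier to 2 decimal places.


Denier calculation:
Mass in grams = 0.921 mg / 1000 = 0.000921 g
Length in meters = 27.2 cm / 100 = 0.272 m
Linear density = mass / length = 0.000921 / 0.272 = 0.00338603 g/m
Denier = (g/m) * 9000 = 0.00338603 * 9000 = 30.47

30.47


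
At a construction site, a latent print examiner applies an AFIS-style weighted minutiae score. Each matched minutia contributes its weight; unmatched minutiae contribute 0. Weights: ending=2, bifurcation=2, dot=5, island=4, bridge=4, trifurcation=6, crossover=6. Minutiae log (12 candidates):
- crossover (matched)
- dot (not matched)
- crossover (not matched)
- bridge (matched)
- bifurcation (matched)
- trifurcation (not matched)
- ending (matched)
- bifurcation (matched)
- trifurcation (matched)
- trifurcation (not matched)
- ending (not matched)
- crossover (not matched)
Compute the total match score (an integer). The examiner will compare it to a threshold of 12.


Weighted minutiae match score:
  crossover: matched, +6 (running total 6)
  dot: not matched, +0
  crossover: not matched, +0
  bridge: matched, +4 (running total 10)
  bifurcation: matched, +2 (running total 12)
  trifurcation: not matched, +0
  ending: matched, +2 (running total 14)
  bifurcation: matched, +2 (running total 16)
  trifurcation: matched, +6 (running total 22)
  trifurcation: not matched, +0
  ending: not matched, +0
  crossover: not matched, +0
Total score = 22
Threshold = 12; verdict = identification

22


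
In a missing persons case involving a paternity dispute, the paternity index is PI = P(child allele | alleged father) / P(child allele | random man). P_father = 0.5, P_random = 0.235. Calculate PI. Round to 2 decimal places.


Paternity Index calculation:
PI = P(allele|father) / P(allele|random)
PI = 0.5 / 0.235
PI = 2.13

2.13


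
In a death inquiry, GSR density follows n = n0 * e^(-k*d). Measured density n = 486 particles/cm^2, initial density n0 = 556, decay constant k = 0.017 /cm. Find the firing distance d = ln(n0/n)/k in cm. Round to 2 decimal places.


GSR distance calculation:
n0/n = 556 / 486 = 1.144033
ln(n0/n) = 0.13456
d = 0.13456 / 0.017 = 7.92 cm

7.92


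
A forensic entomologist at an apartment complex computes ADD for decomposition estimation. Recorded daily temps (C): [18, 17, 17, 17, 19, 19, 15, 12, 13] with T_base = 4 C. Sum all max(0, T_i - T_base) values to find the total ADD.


Computing ADD day by day:
Day 1: max(0, 18 - 4) = 14
Day 2: max(0, 17 - 4) = 13
Day 3: max(0, 17 - 4) = 13
Day 4: max(0, 17 - 4) = 13
Day 5: max(0, 19 - 4) = 15
Day 6: max(0, 19 - 4) = 15
Day 7: max(0, 15 - 4) = 11
Day 8: max(0, 12 - 4) = 8
Day 9: max(0, 13 - 4) = 9
Total ADD = 111

111


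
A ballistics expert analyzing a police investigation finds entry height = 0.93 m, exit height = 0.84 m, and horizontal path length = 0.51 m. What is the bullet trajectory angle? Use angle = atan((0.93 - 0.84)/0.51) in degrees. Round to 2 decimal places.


Bullet trajectory angle:
Height difference = 0.93 - 0.84 = 0.09 m
angle = atan(0.09 / 0.51)
angle = atan(0.176471)
angle = 10.01 degrees

10.01
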